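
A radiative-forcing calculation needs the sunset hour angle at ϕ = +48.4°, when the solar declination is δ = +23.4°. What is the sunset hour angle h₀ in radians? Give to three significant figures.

cos h₀ = −tan ϕ · tan δ = −tan(+48.4°) × tan(+23.400°) = -0.4874, so h₀ = 2.0799 rad = 119.17°.

h₀ = 2.08 rad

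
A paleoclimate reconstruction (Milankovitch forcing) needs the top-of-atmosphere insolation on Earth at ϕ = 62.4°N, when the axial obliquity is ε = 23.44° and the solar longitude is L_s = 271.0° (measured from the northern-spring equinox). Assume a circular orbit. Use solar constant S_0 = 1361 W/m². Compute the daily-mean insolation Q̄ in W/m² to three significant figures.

Solar declination: sin δ = sin ε · sin L_s = sin 23.44° × sin 271.0° = -0.39773, so δ = -23.436°.
cos h₀ = −tan(+62.4°) tan(-23.436°) = 0.8292, h₀ = 0.5931 rad.
Bracket: h₀ sin ϕ sin δ + cos ϕ cos δ sin h₀ = 0.5931×0.88620×-0.39773 + 0.46330×0.91750×0.55897 = -0.209049 + 0.237606 = 0.028557.
Q̄ = (S_0/π) × [bracket] = (1361/π) × 0.028557 = 12.37 W/m².

Q̄ ≈ 12.4 W/m²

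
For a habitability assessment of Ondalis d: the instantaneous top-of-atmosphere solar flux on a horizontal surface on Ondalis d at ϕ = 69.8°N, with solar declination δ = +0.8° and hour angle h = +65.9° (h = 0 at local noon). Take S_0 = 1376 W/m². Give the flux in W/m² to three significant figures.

cos θ_z = sin ϕ sin δ + cos ϕ cos δ cos h = 0.013103 + 0.140982 = 0.154085.
Flux = S_0 · cos θ_z = 1376 × 0.154085 = 212.0 W/m².

212 W/m²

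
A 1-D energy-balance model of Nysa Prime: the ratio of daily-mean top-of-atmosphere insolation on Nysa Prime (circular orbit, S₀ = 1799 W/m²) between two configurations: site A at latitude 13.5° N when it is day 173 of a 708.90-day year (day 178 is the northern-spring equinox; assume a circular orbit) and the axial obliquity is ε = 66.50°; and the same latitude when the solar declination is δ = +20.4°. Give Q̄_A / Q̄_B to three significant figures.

— Configuration A (φ=+13.5°):
Solar longitude: λ_s = 360° × (173 − 178)/708.90 = -2.539°, i.e. -2.539° + 360° = 357.461°.
sin δ = sin 66.50° × sin 357.461° = -0.04063, so δ = -2.328°.
cos H₀ = −tan(+13.5°) tan(-2.328°) = 0.0098, H₀ = 1.5610 rad.
Bracket: H₀ sin φ sin δ + cos φ cos δ sin H₀ = 1.5610×0.23345×-0.04063 + 0.97237×0.99917×0.99995 = -0.014806 + 0.971514 = 0.956708.
Q̄ = (S₀/π) × [bracket] = (1799/π) × 0.956708 = 547.85 W/m².
— Configuration B (φ=+13.5°):
cos H₀ = −tan(+13.5°) tan(+20.400°) = -0.0893, H₀ = 1.6602 rad.
Bracket: H₀ sin φ sin δ + cos φ cos δ sin H₀ = 1.6602×0.23345×0.34857 + 0.97237×0.93728×0.99601 = 0.135097 + 0.907747 = 1.042844.
Q̄ = (S₀/π) × [bracket] = (1799/π) × 1.042844 = 597.17 W/m².
Ratio Q̄_A / Q̄_B = 547.85 / 597.17 = 0.9174.

Q̄_A / Q̄_B ≈ 0.917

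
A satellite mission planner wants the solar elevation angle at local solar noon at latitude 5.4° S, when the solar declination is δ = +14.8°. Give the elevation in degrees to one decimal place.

At local noon the hour angle is zero, so the zenith angle equals |φ − δ| = |-5.4° − (+14.800°)| = 20.200°.
Elevation = 90° − 20.200° = 69.8°.

69.8°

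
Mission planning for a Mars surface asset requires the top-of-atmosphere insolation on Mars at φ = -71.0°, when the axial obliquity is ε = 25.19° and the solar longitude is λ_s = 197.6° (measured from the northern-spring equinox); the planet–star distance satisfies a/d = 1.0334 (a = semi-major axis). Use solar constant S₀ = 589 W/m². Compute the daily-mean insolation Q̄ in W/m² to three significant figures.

Solar declination: sin δ = sin ε · sin λ_s = sin 25.19° × sin 197.6° = -0.12870, so δ = -7.394°.
cos H₀ = −tan(-71.0°) tan(-7.394°) = -0.3769, H₀ = 1.9572 rad.
Bracket: H₀ sin φ sin δ + cos φ cos δ sin H₀ = 1.9572×-0.94552×-0.12870 + 0.32557×0.99168×0.92626 = 0.238169 + 0.299053 = 0.537222.
Inverse-square distance factor (a/d)² = 1.0334² = 1.067916.
Q̄ = (S₀/π) × 1.067916 × [bracket] = (589/π) × 1.067916 × 0.537222 = 107.6 W/m².

Q̄ ≈ 108 W/m²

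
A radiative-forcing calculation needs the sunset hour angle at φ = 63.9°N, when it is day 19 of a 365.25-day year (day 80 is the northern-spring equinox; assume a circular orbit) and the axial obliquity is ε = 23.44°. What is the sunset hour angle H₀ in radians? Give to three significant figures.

H₀ = 0.723 rad

Solar longitude: λ_s = 360° × (19 − 80)/365.25 = -60.123°, i.e. -60.123° + 360° = 299.877°.
sin δ = sin 23.44° × sin 299.877° = -0.34492, so δ = -20.177°.
cos H₀ = −tan φ · tan δ = −tan(+63.9°) × tan(-20.177°) = 0.7501, so H₀ = 0.7226 rad = 41.40°.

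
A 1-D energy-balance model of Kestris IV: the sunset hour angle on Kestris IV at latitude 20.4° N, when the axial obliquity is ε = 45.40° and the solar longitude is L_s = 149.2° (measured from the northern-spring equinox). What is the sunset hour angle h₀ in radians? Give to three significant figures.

h₀ = 1.72 rad

Solar declination: sin δ = sin ε · sin L_s = sin 45.40° × sin 149.2° = 0.36459, so δ = +21.382°.
cos h₀ = −tan ϕ · tan δ = −tan(+20.4°) × tan(+21.382°) = -0.1456, so h₀ = 1.7169 rad = 98.37°.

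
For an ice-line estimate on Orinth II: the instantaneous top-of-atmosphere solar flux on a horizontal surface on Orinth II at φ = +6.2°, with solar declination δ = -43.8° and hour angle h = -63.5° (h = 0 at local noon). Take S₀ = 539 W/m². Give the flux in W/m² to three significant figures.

cos θ_z = sin φ sin δ + cos φ cos δ cos h = -0.074751 + 0.320164 = 0.245413.
Flux = S₀ · cos θ_z = 539 × 0.245413 = 132.3 W/m².

132 W/m²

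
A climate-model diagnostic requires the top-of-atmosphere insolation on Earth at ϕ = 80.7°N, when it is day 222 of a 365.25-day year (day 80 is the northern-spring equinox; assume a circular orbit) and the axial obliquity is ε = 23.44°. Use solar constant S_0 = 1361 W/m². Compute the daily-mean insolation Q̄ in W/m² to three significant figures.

Q̄ ≈ 344 W/m²

Solar longitude: L_s = 360° × (222 − 80)/365.25 = 139.959°.
sin δ = sin 23.44° × sin 139.959° = 0.25591, so δ = +14.828°.
cos h₀ = −tan(+80.7°) tan(+14.828°) = -1.6166 ≤ −1 ⇒ polar day, h₀ = π.
Bracket: h₀ sin ϕ sin δ + cos ϕ cos δ sin h₀ = 3.1416×0.98686×0.25591 + 0.16160×0.96670×0.00000 = 0.793403 + 0.000000 = 0.793403.
Q̄ = (S_0/π) × [bracket] = (1361/π) × 0.793403 = 343.7 W/m².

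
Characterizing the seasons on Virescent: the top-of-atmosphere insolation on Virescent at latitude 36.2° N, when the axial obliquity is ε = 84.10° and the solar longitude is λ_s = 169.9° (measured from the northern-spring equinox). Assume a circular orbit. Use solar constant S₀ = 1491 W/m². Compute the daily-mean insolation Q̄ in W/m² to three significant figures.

Solar declination: sin δ = sin ε · sin λ_s = sin 84.10° × sin 169.9° = 0.17444, so δ = +10.046°.
cos H₀ = −tan(+36.2°) tan(+10.046°) = -0.1297, H₀ = 1.7008 rad.
Bracket: H₀ sin φ sin δ + cos φ cos δ sin H₀ = 1.7008×0.59061×0.17444 + 0.80696×0.98467×0.99156 = 0.175227 + 0.787883 = 0.963110.
Q̄ = (S₀/π) × [bracket] = (1491/π) × 0.963110 = 457.1 W/m².

Q̄ ≈ 457 W/m²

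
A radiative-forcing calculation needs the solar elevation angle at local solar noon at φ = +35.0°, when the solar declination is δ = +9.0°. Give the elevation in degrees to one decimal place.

64.0°

At local noon the hour angle is zero, so the zenith angle equals |φ − δ| = |+35.0° − (+9.000°)| = 26.000°.
Elevation = 90° − 26.000° = 64.0°.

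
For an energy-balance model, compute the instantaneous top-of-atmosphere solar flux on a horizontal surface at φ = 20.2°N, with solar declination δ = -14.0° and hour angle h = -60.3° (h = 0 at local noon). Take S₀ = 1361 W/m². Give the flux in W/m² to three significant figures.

500 W/m²

cos θ_z = sin φ sin δ + cos φ cos δ cos h = -0.083535 + 0.451172 = 0.367637.
Flux = S₀ · cos θ_z = 1361 × 0.367637 = 500.4 W/m².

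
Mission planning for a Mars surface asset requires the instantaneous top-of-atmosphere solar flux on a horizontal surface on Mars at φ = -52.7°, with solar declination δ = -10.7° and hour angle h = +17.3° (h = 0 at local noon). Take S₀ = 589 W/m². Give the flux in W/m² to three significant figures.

cos θ_z = sin φ sin δ + cos φ cos δ cos h = 0.147693 + 0.568514 = 0.716207.
Flux = S₀ · cos θ_z = 589 × 0.716207 = 421.8 W/m².

422 W/m²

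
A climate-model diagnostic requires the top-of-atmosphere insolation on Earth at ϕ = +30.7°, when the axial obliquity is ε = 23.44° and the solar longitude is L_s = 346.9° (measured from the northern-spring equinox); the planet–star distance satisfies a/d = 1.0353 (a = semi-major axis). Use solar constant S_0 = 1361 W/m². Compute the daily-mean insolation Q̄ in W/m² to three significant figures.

Q̄ ≈ 365 W/m²

Solar declination: sin δ = sin ε · sin L_s = sin 23.44° × sin 346.9° = -0.09016, so δ = -5.173°.
cos h₀ = −tan(+30.7°) tan(-5.173°) = 0.0538, h₀ = 1.5170 rad.
Bracket: h₀ sin ϕ sin δ + cos ϕ cos δ sin h₀ = 1.5170×0.51054×-0.09016 + 0.85985×0.99593×0.99855 = -0.069828 + 0.855109 = 0.785281.
Inverse-square distance factor (a/d)² = 1.0353² = 1.071846.
Q̄ = (S_0/π) × 1.071846 × [bracket] = (1361/π) × 1.071846 × 0.785281 = 364.6 W/m².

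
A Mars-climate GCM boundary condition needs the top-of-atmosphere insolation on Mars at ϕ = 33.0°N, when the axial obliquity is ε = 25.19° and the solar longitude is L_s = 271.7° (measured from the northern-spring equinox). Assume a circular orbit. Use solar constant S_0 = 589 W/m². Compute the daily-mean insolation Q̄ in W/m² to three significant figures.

Solar declination: sin δ = sin ε · sin L_s = sin 25.19° × sin 271.7° = -0.42543, so δ = -25.178°.
cos h₀ = −tan(+33.0°) tan(-25.178°) = 0.3053, h₀ = 1.2606 rad.
Bracket: h₀ sin ϕ sin δ + cos ϕ cos δ sin h₀ = 1.2606×0.54464×-0.42543 + 0.83867×0.90499×0.95226 = -0.292089 + 0.722754 = 0.430665.
Q̄ = (S_0/π) × [bracket] = (589/π) × 0.430665 = 80.74 W/m².

Q̄ ≈ 80.7 W/m²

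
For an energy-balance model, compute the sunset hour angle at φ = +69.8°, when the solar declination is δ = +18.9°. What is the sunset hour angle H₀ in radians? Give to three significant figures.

cos H₀ = −tan φ · tan δ = −tan(+69.8°) × tan(+18.900°) = -0.9306, so H₀ = 2.7667 rad = 158.52°.

H₀ = 2.77 rad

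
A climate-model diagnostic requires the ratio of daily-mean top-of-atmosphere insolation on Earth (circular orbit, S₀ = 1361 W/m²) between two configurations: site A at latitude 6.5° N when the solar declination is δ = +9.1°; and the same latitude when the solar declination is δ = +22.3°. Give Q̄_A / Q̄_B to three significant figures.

Q̄_A / Q̄_B ≈ 1.02

— Configuration A (φ=+6.5°):
cos H₀ = −tan(+6.5°) tan(+9.100°) = -0.0182, H₀ = 1.5890 rad.
Bracket: H₀ sin φ sin δ + cos φ cos δ sin H₀ = 1.5890×0.11320×0.15816 + 0.99357×0.98741×0.99983 = 0.028449 + 0.980894 = 1.009343.
Q̄ = (S₀/π) × [bracket] = (1361/π) × 1.009343 = 437.27 W/m².
— Configuration B (φ=+6.5°):
cos H₀ = −tan(+6.5°) tan(+22.300°) = -0.0467, H₀ = 1.6175 rad.
Bracket: H₀ sin φ sin δ + cos φ cos δ sin H₀ = 1.6175×0.11320×0.37946 + 0.99357×0.92521×0.99891 = 0.069480 + 0.918259 = 0.987739.
Q̄ = (S₀/π) × [bracket] = (1361/π) × 0.987739 = 427.91 W/m².
Ratio Q̄_A / Q̄_B = 437.27 / 427.91 = 1.022.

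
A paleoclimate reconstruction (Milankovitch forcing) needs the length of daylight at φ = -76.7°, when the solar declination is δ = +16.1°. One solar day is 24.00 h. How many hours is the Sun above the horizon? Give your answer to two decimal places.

cos H₀ = −tan φ · tan δ = 1.2210 ≥ 1, so the Sun never rises (polar night) and H₀ = 0.
Daylight = 2H₀/(2π) × 24.00 h = (0.0000/π) × 24.00 = 0.00 h.

0.00 h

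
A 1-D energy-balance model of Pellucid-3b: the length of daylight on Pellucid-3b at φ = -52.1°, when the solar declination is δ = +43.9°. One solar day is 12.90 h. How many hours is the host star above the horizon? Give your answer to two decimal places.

cos H₀ = −tan φ · tan δ = 1.2362 ≥ 1, so the host star never rises (polar night) and H₀ = 0.
Daylight = 2H₀/(2π) × 12.90 h = (0.0000/π) × 12.90 = 0.00 h.

0.00 h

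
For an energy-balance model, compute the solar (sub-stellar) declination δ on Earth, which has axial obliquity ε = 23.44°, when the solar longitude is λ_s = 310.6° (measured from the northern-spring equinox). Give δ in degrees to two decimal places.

sin δ = sin ε · sin λ_s = sin 23.44° × sin 310.6° = -0.302029.
δ = arcsin(-0.302029) = -17.58°.

δ = -17.58°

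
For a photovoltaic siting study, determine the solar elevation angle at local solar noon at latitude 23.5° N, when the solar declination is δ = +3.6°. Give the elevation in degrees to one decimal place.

70.1°

At local noon the hour angle is zero, so the zenith angle equals |ϕ − δ| = |+23.5° − (+3.600°)| = 19.900°.
Elevation = 90° − 19.900° = 70.1°.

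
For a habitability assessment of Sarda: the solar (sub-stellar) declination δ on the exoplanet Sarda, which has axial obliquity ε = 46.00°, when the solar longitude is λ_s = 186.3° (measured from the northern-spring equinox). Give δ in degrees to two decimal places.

δ = -4.53°

sin δ = sin ε · sin λ_s = sin 46.00° × sin 186.3° = -0.078936.
δ = arcsin(-0.078936) = -4.53°.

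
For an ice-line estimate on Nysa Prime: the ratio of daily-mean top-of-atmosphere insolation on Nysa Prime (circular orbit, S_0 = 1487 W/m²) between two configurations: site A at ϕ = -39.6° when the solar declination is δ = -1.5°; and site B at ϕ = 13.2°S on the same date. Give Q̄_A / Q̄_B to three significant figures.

— Configuration A (ϕ=-39.6°):
cos h₀ = −tan(-39.6°) tan(-1.500°) = -0.0217, h₀ = 1.5925 rad.
Bracket: h₀ sin ϕ sin δ + cos ϕ cos δ sin h₀ = 1.5925×-0.63742×-0.02618 + 0.77051×0.99966×0.99977 = 0.026575 + 0.770071 = 0.796646.
Q̄ = (S_0/π) × [bracket] = (1487/π) × 0.796646 = 377.07 W/m².
— Configuration B (ϕ=-13.2°):
cos h₀ = −tan(-13.2°) tan(-1.500°) = -0.0061, h₀ = 1.5769 rad.
Bracket: h₀ sin ϕ sin δ + cos ϕ cos δ sin h₀ = 1.5769×-0.22835×-0.02618 + 0.97358×0.99966×0.99998 = 0.009427 + 0.973230 = 0.982657.
Q̄ = (S_0/π) × [bracket] = (1487/π) × 0.982657 = 465.12 W/m².
Ratio Q̄_A / Q̄_B = 377.07 / 465.12 = 0.8107.

Q̄_A / Q̄_B ≈ 0.811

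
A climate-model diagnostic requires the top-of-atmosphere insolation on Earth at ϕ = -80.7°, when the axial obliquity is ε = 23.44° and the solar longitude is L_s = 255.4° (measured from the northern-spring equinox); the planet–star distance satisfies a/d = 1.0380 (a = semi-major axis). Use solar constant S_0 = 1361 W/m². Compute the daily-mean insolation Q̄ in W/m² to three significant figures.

Solar declination: sin δ = sin ε · sin L_s = sin 23.44° × sin 255.4° = -0.38494, so δ = -22.640°.
cos h₀ = −tan(-80.7°) tan(-22.640°) = -2.5470 ≤ −1 ⇒ polar day, h₀ = π.
Bracket: h₀ sin ϕ sin δ + cos ϕ cos δ sin h₀ = 3.1416×-0.98686×-0.38494 + 0.16160×0.92294×0.00000 = 1.193437 + 0.000000 = 1.193437.
Inverse-square distance factor (a/d)² = 1.0380² = 1.077444.
Q̄ = (S_0/π) × 1.077444 × [bracket] = (1361/π) × 1.077444 × 1.193437 = 557.1 W/m².

Q̄ ≈ 557 W/m²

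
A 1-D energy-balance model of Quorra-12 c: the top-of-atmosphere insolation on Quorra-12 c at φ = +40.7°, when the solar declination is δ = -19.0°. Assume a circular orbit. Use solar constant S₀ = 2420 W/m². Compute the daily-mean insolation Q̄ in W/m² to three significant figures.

cos H₀ = −tan(+40.7°) tan(-19.000°) = 0.2962, H₀ = 1.2701 rad.
Bracket: H₀ sin φ sin δ + cos φ cos δ sin H₀ = 1.2701×0.65210×-0.32557 + 0.75813×0.94552×0.95514 = -0.269648 + 0.684670 = 0.415022.
Q̄ = (S₀/π) × [bracket] = (2420/π) × 0.415022 = 319.7 W/m².

Q̄ ≈ 320 W/m²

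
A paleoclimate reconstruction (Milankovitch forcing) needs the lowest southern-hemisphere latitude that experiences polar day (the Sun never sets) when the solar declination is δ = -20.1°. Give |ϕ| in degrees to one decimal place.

Polar day requires cos h₀ = −tan ϕ tan δ ≤ −1, i.e. tan ϕ tan δ ≥ 1.
The boundary is |tan ϕ| · |tan δ| = 1, so |ϕ| = 90° − |δ| = 90° − 20.1° = 69.9° in the southern hemisphere.

|ϕ| = 69.9°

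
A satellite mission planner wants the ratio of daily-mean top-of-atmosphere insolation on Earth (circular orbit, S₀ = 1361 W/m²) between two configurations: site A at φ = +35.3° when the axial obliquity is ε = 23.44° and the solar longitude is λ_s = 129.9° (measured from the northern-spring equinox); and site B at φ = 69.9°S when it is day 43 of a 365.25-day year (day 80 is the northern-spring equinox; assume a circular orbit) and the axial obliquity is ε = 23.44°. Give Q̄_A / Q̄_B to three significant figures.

Q̄_A / Q̄_B ≈ 1.41

— Configuration A (φ=+35.3°):
Solar declination: sin δ = sin ε · sin λ_s = sin 23.44° × sin 129.9° = 0.30517, so δ = +17.768°.
cos H₀ = −tan(+35.3°) tan(+17.768°) = -0.2269, H₀ = 1.7997 rad.
Bracket: H₀ sin φ sin δ + cos φ cos δ sin H₀ = 1.7997×0.57786×0.30517 + 0.81614×0.95230×0.97392 = 0.317369 + 0.756940 = 1.074309.
Q̄ = (S₀/π) × [bracket] = (1361/π) × 1.074309 = 465.41 W/m².
— Configuration B (φ=-69.9°):
Solar longitude: λ_s = 360° × (43 − 80)/365.25 = -36.468°, i.e. -36.468° + 360° = 323.532°.
sin δ = sin 23.44° × sin 323.532° = -0.23644, so δ = -13.676°.
cos H₀ = −tan(-69.9°) tan(-13.676°) = -0.6649, H₀ = 2.2982 rad.
Bracket: H₀ sin φ sin δ + cos φ cos δ sin H₀ = 2.2982×-0.93909×-0.23644 + 0.34366×0.97165×0.74689 = 0.510289 + 0.249399 = 0.759688.
Q̄ = (S₀/π) × [bracket] = (1361/π) × 0.759688 = 329.11 W/m².
Ratio Q̄_A / Q̄_B = 465.41 / 329.11 = 1.414.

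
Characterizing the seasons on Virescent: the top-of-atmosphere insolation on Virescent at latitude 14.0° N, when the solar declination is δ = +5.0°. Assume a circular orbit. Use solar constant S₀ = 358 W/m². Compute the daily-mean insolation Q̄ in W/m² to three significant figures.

Q̄ ≈ 114 W/m²

cos H₀ = −tan(+14.0°) tan(+5.000°) = -0.0218, H₀ = 1.5926 rad.
Bracket: H₀ sin φ sin δ + cos φ cos δ sin H₀ = 1.5926×0.24192×0.08716 + 0.97030×0.99619×0.99976 = 0.033581 + 0.966371 = 0.999952.
Q̄ = (S₀/π) × [bracket] = (358/π) × 0.999952 = 113.9 W/m².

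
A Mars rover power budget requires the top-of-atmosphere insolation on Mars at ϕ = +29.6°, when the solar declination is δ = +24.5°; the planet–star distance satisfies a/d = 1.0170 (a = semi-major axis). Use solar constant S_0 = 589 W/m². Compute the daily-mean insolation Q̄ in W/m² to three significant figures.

cos h₀ = −tan(+29.6°) tan(+24.500°) = -0.2589, h₀ = 1.8327 rad.
Bracket: h₀ sin ϕ sin δ + cos ϕ cos δ sin h₀ = 1.8327×0.49394×0.41469 + 0.86949×0.90996×0.96591 = 0.375396 + 0.764229 = 1.139625.
Inverse-square distance factor (a/d)² = 1.0170² = 1.034289.
Q̄ = (S_0/π) × 1.034289 × [bracket] = (589/π) × 1.034289 × 1.139625 = 221.0 W/m².

Q̄ ≈ 221 W/m²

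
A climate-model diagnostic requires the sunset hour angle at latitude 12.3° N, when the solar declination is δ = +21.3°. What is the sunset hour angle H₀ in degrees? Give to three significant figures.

cos H₀ = −tan φ · tan δ = −tan(+12.3°) × tan(+21.300°) = -0.0850, so H₀ = 1.6559 rad = 94.88°.

H₀ = 94.9°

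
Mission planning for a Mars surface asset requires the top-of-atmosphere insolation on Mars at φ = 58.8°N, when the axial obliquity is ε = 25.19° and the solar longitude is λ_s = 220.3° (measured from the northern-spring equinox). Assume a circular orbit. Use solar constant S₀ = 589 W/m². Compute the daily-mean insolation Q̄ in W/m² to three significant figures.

Solar declination: sin δ = sin ε · sin λ_s = sin 25.19° × sin 220.3° = -0.27529, so δ = -15.979°.
cos H₀ = −tan(+58.8°) tan(-15.979°) = 0.4728, H₀ = 1.0783 rad.
Bracket: H₀ sin φ sin δ + cos φ cos δ sin H₀ = 1.0783×0.85536×-0.27529 + 0.51803×0.96136×0.88116 = -0.253910 + 0.438829 = 0.184919.
Q̄ = (S₀/π) × [bracket] = (589/π) × 0.184919 = 34.67 W/m².

Q̄ ≈ 34.7 W/m²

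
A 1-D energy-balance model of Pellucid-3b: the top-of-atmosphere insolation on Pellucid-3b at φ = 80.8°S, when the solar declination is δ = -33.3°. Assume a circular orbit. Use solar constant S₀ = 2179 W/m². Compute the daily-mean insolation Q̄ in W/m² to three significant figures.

cos H₀ = −tan(-80.8°) tan(-33.300°) = -4.0557 ≤ −1 ⇒ polar day, H₀ = π.
Bracket: H₀ sin φ sin δ + cos φ cos δ sin H₀ = 3.1416×-0.98714×-0.54902 + 0.15988×0.83581×0.00000 = 1.702620 + 0.000000 = 1.702620.
Q̄ = (S₀/π) × [bracket] = (2179/π) × 1.702620 = 1181 W/m².

Q̄ ≈ 1.18e+03 W/m²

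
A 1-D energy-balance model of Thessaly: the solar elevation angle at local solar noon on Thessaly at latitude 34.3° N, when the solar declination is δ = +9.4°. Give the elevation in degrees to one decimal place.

At local noon the hour angle is zero, so the zenith angle equals |φ − δ| = |+34.3° − (+9.400°)| = 24.900°.
Elevation = 90° − 24.900° = 65.1°.

65.1°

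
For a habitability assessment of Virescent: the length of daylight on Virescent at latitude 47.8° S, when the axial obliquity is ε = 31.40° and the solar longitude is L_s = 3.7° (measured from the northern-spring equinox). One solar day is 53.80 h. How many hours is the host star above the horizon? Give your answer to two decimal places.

26.26 h

Solar declination: sin δ = sin ε · sin L_s = sin 31.40° × sin 3.7° = 0.03362, so δ = +1.927°.
cos h₀ = −tan ϕ · tan δ = −tan(-47.8°) × tan(+1.927°) = 0.0371, so h₀ = 1.5337 rad = 87.87°.
Daylight = 2h₀/(2π) × 53.80 h = (1.5337/π) × 53.80 = 26.26 h.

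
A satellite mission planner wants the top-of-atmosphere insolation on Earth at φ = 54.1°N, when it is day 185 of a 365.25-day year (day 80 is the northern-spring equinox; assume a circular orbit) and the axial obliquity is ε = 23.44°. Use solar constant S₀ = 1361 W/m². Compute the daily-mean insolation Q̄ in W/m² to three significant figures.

Solar longitude: λ_s = 360° × (185 − 80)/365.25 = 103.491°.
sin δ = sin 23.44° × sin 103.491° = 0.38681, so δ = +22.756°.
cos H₀ = −tan(+54.1°) tan(+22.756°) = -0.5795, H₀ = 2.1889 rad.
Bracket: H₀ sin φ sin δ + cos φ cos δ sin H₀ = 2.1889×0.81004×0.38681 + 0.58637×0.92216×0.81500 = 0.685851 + 0.440692 = 1.126543.
Q̄ = (S₀/π) × [bracket] = (1361/π) × 1.126543 = 488.0 W/m².

Q̄ ≈ 488 W/m²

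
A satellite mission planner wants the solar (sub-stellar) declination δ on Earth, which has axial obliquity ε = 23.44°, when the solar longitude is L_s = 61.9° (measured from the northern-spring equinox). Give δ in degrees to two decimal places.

δ = +20.54°

sin δ = sin ε · sin L_s = sin 23.44° × sin 61.9° = 0.350900.
δ = arcsin(0.350900) = +20.54°.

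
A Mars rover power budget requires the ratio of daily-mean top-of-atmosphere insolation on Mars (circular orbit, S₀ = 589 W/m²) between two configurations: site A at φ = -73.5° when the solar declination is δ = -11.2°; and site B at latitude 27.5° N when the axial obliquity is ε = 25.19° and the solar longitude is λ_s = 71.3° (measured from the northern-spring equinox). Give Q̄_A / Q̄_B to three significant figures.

Q̄_A / Q̄_B ≈ 0.565

— Configuration A (φ=-73.5°):
cos H₀ = −tan(-73.5°) tan(-11.200°) = -0.6685, H₀ = 2.3029 rad.
Bracket: H₀ sin φ sin δ + cos φ cos δ sin H₀ = 2.3029×-0.95882×-0.19423 + 0.28402×0.98096×0.74375 = 0.428873 + 0.207218 = 0.636091.
Q̄ = (S₀/π) × [bracket] = (589/π) × 0.636091 = 119.26 W/m².
— Configuration B (φ=+27.5°):
Solar declination: sin δ = sin ε · sin λ_s = sin 25.19° × sin 71.3° = 0.40315, so δ = +23.775°.
cos H₀ = −tan(+27.5°) tan(+23.775°) = -0.2293, H₀ = 1.8022 rad.
Bracket: H₀ sin φ sin δ + cos φ cos δ sin H₀ = 1.8022×0.46175×0.40315 + 0.88701×0.91513×0.97335 = 0.335488 + 0.790097 = 1.125585.
Q̄ = (S₀/π) × [bracket] = (589/π) × 1.125585 = 211.03 W/m².
Ratio Q̄_A / Q̄_B = 119.26 / 211.03 = 0.5651.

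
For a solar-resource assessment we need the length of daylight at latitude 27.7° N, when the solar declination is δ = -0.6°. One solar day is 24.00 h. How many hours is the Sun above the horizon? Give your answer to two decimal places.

11.96 h

cos h₀ = −tan ϕ · tan δ = −tan(+27.7°) × tan(-0.600°) = 0.0055, so h₀ = 1.5653 rad = 89.68°.
Daylight = 2h₀/(2π) × 24.00 h = (1.5653/π) × 24.00 = 11.96 h.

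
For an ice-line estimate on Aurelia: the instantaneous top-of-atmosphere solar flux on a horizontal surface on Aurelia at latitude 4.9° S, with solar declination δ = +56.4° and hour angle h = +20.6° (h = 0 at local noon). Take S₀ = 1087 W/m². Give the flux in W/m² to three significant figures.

484 W/m²

cos θ_z = sin φ sin δ + cos φ cos δ cos h = -0.071146 + 0.516114 = 0.444968.
Flux = S₀ · cos θ_z = 1087 × 0.444968 = 483.7 W/m².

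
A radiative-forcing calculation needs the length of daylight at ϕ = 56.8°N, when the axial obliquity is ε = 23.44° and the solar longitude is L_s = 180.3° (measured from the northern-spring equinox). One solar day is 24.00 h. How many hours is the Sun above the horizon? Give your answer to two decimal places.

11.98 h

Solar declination: sin δ = sin ε · sin L_s = sin 23.44° × sin 180.3° = -0.00208, so δ = -0.119°.
cos h₀ = −tan ϕ · tan δ = −tan(+56.8°) × tan(-0.119°) = 0.0032, so h₀ = 1.5676 rad = 89.82°.
Daylight = 2h₀/(2π) × 24.00 h = (1.5676/π) × 24.00 = 11.98 h.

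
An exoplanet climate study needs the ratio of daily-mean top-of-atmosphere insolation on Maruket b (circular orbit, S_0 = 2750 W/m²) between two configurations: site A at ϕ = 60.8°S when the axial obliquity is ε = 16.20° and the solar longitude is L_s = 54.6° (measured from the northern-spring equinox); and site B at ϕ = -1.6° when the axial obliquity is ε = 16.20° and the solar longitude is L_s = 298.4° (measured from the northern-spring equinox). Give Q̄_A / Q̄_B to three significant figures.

— Configuration A (ϕ=-60.8°):
Solar declination: sin δ = sin ε · sin L_s = sin 16.20° × sin 54.6° = 0.22741, so δ = +13.145°.
cos h₀ = −tan(-60.8°) tan(+13.145°) = 0.4179, h₀ = 1.1397 rad.
Bracket: h₀ sin ϕ sin δ + cos ϕ cos δ sin h₀ = 1.1397×-0.87292×0.22741 + 0.48786×0.97380×0.90851 = -0.226243 + 0.431613 = 0.205370.
Q̄ = (S_0/π) × [bracket] = (2750/π) × 0.205370 = 179.77 W/m².
— Configuration B (ϕ=-1.6°):
Solar declination: sin δ = sin ε · sin L_s = sin 16.20° × sin 298.4° = -0.24541, so δ = -14.206°.
cos h₀ = −tan(-1.6°) tan(-14.206°) = -0.0071, h₀ = 1.5779 rad.
Bracket: h₀ sin ϕ sin δ + cos ϕ cos δ sin h₀ = 1.5779×-0.02792×-0.24541 + 0.99961×0.96942×0.99997 = 0.010812 + 0.969013 = 0.979825.
Q̄ = (S_0/π) × [bracket] = (2750/π) × 0.979825 = 857.69 W/m².
Ratio Q̄_A / Q̄_B = 179.77 / 857.69 = 0.2096.

Q̄_A / Q̄_B ≈ 0.210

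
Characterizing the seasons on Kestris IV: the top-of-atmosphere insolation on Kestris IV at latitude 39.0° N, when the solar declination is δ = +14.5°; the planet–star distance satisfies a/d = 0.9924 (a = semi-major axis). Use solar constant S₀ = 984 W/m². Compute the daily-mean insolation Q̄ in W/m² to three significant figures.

cos H₀ = −tan(+39.0°) tan(+14.500°) = -0.2094, H₀ = 1.7818 rad.
Bracket: H₀ sin φ sin δ + cos φ cos δ sin H₀ = 1.7818×0.62932×0.25038 + 0.77715×0.96815×0.97782 = 0.280757 + 0.735710 = 1.016467.
Inverse-square distance factor (a/d)² = 0.9924² = 0.984858.
Q̄ = (S₀/π) × 0.984858 × [bracket] = (984/π) × 0.984858 × 1.016467 = 313.6 W/m².

Q̄ ≈ 314 W/m²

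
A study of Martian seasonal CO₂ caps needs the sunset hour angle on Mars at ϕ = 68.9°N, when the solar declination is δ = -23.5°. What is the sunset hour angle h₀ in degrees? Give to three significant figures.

h₀ = 0.00°

cos h₀ = −tan ϕ · tan δ = 1.1268 ≥ 1, so the Sun never rises (polar night) and h₀ = 0.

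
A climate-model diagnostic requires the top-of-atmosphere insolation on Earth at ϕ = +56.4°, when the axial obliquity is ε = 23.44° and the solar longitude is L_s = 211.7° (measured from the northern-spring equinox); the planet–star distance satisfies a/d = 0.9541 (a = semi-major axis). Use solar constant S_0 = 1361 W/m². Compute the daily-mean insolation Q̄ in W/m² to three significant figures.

Q̄ ≈ 117 W/m²

Solar declination: sin δ = sin ε · sin L_s = sin 23.44° × sin 211.7° = -0.20903, so δ = -12.065°.
cos h₀ = −tan(+56.4°) tan(-12.065°) = 0.3217, h₀ = 1.2433 rad.
Bracket: h₀ sin ϕ sin δ + cos ϕ cos δ sin h₀ = 1.2433×0.83292×-0.20903 + 0.55339×0.97791×0.94684 = -0.216465 + 0.512397 = 0.295932.
Inverse-square distance factor (a/d)² = 0.9541² = 0.910307.
Q̄ = (S_0/π) × 0.910307 × [bracket] = (1361/π) × 0.910307 × 0.295932 = 116.7 W/m².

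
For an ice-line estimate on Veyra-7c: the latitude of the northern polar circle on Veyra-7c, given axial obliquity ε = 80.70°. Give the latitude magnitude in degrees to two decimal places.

The polar circle is the lowest latitude that experiences at least one full rotation of continuous daylight at the northern-summer solstice; it lies at |ϕ| = 90° − ε = 90° − 80.70° = 9.30°.

9.30°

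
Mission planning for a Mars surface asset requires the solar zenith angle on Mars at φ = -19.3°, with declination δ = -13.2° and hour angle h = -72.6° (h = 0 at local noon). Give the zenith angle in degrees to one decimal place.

θ_z = 69.5°

cos θ_z = sin φ sin δ + cos φ cos δ cos h = 0.075473 + 0.274778 = 0.350251.
θ_z = arccos(0.350251) = 69.5°.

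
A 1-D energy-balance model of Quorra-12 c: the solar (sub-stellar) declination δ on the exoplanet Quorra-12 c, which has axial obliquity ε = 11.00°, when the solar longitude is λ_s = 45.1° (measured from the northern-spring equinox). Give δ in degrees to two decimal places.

δ = +7.77°

sin δ = sin ε · sin λ_s = sin 11.00° × sin 45.1° = 0.135158.
δ = arcsin(0.135158) = +7.77°.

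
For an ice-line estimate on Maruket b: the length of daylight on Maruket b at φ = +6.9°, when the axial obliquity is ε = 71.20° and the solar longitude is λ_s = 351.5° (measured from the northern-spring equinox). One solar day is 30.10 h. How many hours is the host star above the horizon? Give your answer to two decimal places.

Solar declination: sin δ = sin ε · sin λ_s = sin 71.20° × sin 351.5° = -0.13992, so δ = -8.043°.
cos H₀ = −tan φ · tan δ = −tan(+6.9°) × tan(-8.043°) = 0.0171, so H₀ = 1.5537 rad = 89.02°.
Daylight = 2H₀/(2π) × 30.10 h = (1.5537/π) × 30.10 = 14.89 h.

14.89 h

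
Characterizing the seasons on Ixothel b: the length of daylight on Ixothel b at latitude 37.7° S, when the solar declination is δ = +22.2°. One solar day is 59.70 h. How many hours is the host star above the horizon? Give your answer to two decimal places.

cos H₀ = −tan φ · tan δ = −tan(-37.7°) × tan(+22.200°) = 0.3154, so H₀ = 1.2499 rad = 71.61°.
Daylight = 2H₀/(2π) × 59.70 h = (1.2499/π) × 59.70 = 23.75 h.

23.75 h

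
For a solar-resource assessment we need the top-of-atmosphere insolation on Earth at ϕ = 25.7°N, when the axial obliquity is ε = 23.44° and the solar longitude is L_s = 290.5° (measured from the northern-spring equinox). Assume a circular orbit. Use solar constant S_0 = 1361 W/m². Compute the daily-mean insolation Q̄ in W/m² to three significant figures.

Q̄ ≈ 259 W/m²

Solar declination: sin δ = sin ε · sin L_s = sin 23.44° × sin 290.5° = -0.37260, so δ = -21.876°.
cos h₀ = −tan(+25.7°) tan(-21.876°) = 0.1932, h₀ = 1.3763 rad.
Bracket: h₀ sin ϕ sin δ + cos ϕ cos δ sin h₀ = 1.3763×0.43366×-0.37260 + 0.90108×0.92799×0.98115 = -0.222385 + 0.820431 = 0.598046.
Q̄ = (S_0/π) × [bracket] = (1361/π) × 0.598046 = 259.1 W/m².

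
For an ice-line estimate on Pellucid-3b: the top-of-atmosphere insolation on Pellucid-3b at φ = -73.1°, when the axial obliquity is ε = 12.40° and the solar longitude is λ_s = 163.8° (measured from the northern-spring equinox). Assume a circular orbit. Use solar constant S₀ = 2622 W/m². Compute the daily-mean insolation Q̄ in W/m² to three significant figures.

Solar declination: sin δ = sin ε · sin λ_s = sin 12.40° × sin 163.8° = 0.05991, so δ = +3.435°.
cos H₀ = −tan(-73.1°) tan(+3.435°) = 0.1975, H₀ = 1.3719 rad.
Bracket: H₀ sin φ sin δ + cos φ cos δ sin H₀ = 1.3719×-0.95681×0.05991 + 0.29070×0.99820×0.98029 = -0.078641 + 0.284457 = 0.205816.
Q̄ = (S₀/π) × [bracket] = (2622/π) × 0.205816 = 171.8 W/m².

Q̄ ≈ 172 W/m²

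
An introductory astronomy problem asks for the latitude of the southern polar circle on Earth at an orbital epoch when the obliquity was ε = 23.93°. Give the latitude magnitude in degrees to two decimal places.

66.07°

The polar circle is the lowest latitude that experiences at least one full rotation of continuous darkness at the northern-summer solstice; it lies at |ϕ| = 90° − ε = 90° − 23.93° = 66.07°.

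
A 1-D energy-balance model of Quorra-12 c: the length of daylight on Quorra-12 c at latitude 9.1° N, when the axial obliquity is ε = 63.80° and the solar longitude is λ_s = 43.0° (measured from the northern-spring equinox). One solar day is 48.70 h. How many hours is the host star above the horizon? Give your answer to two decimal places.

Solar declination: sin δ = sin ε · sin λ_s = sin 63.80° × sin 43.0° = 0.61193, so δ = +37.729°.
cos H₀ = −tan φ · tan δ = −tan(+9.1°) × tan(+37.729°) = -0.1239, so H₀ = 1.6950 rad = 97.12°.
Daylight = 2H₀/(2π) × 48.70 h = (1.6950/π) × 48.70 = 26.28 h.

26.28 h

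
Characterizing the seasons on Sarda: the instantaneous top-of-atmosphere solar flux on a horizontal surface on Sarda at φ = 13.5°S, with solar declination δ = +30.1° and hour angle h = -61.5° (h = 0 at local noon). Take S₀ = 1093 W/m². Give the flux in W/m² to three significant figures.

cos θ_z = sin φ sin δ + cos φ cos δ cos h = -0.117075 + 0.401408 = 0.284333.
Flux = S₀ · cos θ_z = 1093 × 0.284333 = 310.8 W/m².

311 W/m²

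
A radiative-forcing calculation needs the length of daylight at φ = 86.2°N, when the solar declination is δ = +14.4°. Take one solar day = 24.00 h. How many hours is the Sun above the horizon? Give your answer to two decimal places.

Sunrise equation: cos H₀ = −tan φ · tan δ = -3.8657 ≤ −1, so the Sun never sets (polar day) and H₀ = π.
Daylight = 2H₀/(2π) × 24.00 h = (3.1416/π) × 24.00 = 24.00 h.

24.00 h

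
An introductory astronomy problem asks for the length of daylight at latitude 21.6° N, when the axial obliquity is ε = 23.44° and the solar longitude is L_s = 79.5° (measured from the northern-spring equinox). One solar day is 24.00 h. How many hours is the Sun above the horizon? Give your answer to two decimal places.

Solar declination: sin δ = sin ε · sin L_s = sin 23.44° × sin 79.5° = 0.39113, so δ = +23.025°.
cos h₀ = −tan ϕ · tan δ = −tan(+21.6°) × tan(+23.025°) = -0.1683, so h₀ = 1.7399 rad = 99.69°.
Daylight = 2h₀/(2π) × 24.00 h = (1.7399/π) × 24.00 = 13.29 h.

13.29 h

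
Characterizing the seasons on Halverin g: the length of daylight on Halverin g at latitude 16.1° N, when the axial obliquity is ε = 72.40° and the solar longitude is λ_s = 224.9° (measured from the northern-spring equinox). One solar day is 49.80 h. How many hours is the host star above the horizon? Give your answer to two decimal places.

20.69 h

Solar declination: sin δ = sin ε · sin λ_s = sin 72.40° × sin 224.9° = -0.67283, so δ = -42.286°.
cos H₀ = −tan φ · tan δ = −tan(+16.1°) × tan(-42.286°) = 0.2625, so H₀ = 1.3052 rad = 74.78°.
Daylight = 2H₀/(2π) × 49.80 h = (1.3052/π) × 49.80 = 20.69 h.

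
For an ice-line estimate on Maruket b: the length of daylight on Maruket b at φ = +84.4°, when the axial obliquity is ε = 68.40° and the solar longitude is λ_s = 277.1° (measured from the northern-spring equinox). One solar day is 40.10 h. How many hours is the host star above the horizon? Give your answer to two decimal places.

Solar declination: sin δ = sin ε · sin λ_s = sin 68.40° × sin 277.1° = -0.92265, so δ = -67.316°.
cos H₀ = −tan φ · tan δ = 24.4003 ≥ 1, so the host star never rises (polar night) and H₀ = 0.
Daylight = 2H₀/(2π) × 40.10 h = (0.0000/π) × 40.10 = 0.00 h.

0.00 h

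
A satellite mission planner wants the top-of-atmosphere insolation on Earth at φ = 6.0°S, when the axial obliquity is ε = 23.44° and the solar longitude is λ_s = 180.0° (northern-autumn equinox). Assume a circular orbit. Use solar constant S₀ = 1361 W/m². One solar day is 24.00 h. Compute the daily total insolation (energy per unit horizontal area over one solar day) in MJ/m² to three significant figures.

37.2 MJ/m²

Solar declination: sin δ = sin ε · sin λ_s = sin 23.44° × sin 180.0° = 0.00000, so δ = +0.000°.
cos H₀ = −tan(-6.0°) tan(+0.000°) = 0.0000, H₀ = 1.5708 rad.
Bracket: H₀ sin φ sin δ + cos φ cos δ sin H₀ = 1.5708×-0.10453×0.00000 + 0.99452×1.00000×1.00000 = -0.000000 + 0.994520 = 0.994520.
Q̄ = (S₀/π) × [bracket] = (1361/π) × 0.994520 = 430.85 W/m².
Daily total = Q̄ × 24.00 h × 3600 s/h = 430.85 × 24.00 × 3600 / 10⁶ = 37.23 MJ/m².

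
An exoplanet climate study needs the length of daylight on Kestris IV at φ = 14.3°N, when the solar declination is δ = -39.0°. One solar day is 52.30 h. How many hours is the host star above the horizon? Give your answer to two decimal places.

22.69 h

cos H₀ = −tan φ · tan δ = −tan(+14.3°) × tan(-39.000°) = 0.2064, so H₀ = 1.3629 rad = 78.09°.
Daylight = 2H₀/(2π) × 52.30 h = (1.3629/π) × 52.30 = 22.69 h.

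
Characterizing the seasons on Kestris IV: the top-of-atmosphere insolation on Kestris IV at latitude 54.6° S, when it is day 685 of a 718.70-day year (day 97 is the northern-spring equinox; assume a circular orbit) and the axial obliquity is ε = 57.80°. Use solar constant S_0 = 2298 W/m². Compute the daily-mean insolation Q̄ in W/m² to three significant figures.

Solar longitude: L_s = 360° × (685 − 97)/718.70 = 294.532°.
sin δ = sin 57.80° × sin 294.532° = -0.76981, so δ = -50.337°.
cos h₀ = −tan(-54.6°) tan(-50.337°) = -1.6971 ≤ −1 ⇒ polar day, h₀ = π.
Bracket: h₀ sin ϕ sin δ + cos ϕ cos δ sin h₀ = 3.1416×-0.81513×-0.76981 + 0.57928×0.63828×0.00000 = 1.971339 + 0.000000 = 1.971339.
Q̄ = (S_0/π) × [bracket] = (2298/π) × 1.971339 = 1442 W/m².

Q̄ ≈ 1.44e+03 W/m²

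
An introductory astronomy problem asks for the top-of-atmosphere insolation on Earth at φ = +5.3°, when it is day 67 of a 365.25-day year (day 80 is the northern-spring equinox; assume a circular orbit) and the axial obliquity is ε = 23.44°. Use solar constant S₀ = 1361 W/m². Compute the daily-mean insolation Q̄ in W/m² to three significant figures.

Q̄ ≈ 424 W/m²

Solar longitude: λ_s = 360° × (67 − 80)/365.25 = -12.813°, i.e. -12.813° + 360° = 347.187°.
sin δ = sin 23.44° × sin 347.187° = -0.08822, so δ = -5.061°.
cos H₀ = −tan(+5.3°) tan(-5.061°) = 0.0082, H₀ = 1.5626 rad.
Bracket: H₀ sin φ sin δ + cos φ cos δ sin H₀ = 1.5626×0.09237×-0.08822 + 0.99572×0.99610×0.99997 = -0.012733 + 0.991807 = 0.979074.
Q̄ = (S₀/π) × [bracket] = (1361/π) × 0.979074 = 424.2 W/m².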